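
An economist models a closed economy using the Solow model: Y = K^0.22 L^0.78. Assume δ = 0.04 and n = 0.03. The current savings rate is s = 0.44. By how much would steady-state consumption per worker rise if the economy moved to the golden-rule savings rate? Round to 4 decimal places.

Δc ≈ 0.1369

The effective depreciation rate is n + δ = 0.03 + 0.04 = 0.07.
Current steady state (s = 0.44): k* = (0.44/0.07)^(1/0.78) ≈ 10.5568, y* = 10.5568^0.22 ≈ 1.6795, c* = (1−0.44)·1.6795 ≈ 0.9405.
Golden rule sets MPK = n+δ: 0.22·k^(0.22−1) = 0.07, so k_gold = (0.22/0.07)^(1/0.78) ≈ 4.3411.
y_gold = 4.3411^0.22 ≈ 1.3812, c_gold = y_gold − 0.07·k_gold ≈ 1.0774.
Gain: Δc = 1.0774 − 0.9405 ≈ 0.1369.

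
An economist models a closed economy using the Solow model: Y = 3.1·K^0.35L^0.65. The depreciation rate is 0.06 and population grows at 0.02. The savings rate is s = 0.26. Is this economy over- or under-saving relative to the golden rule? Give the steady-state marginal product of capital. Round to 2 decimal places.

under-saving; MPK ≈ 0.11

The effective depreciation rate is n + δ = 0.02 + 0.06 = 0.08.
Steady-state k*: s·A·k^0.35 = 0.08·k gives k* = (0.26·3.1/0.08)^(1/0.65) ≈ 34.9505.
MPK = 0.35·3.1·34.9505^(-0.65) ≈ 0.1077.
MPK > n+δ = 0.08, so the economy is dynamically efficient (under-saving).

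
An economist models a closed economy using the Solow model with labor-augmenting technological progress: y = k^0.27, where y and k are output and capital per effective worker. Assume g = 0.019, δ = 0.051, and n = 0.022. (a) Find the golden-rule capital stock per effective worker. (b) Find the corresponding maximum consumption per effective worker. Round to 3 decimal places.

(a) k_gold ≈ 4.370; (b) c_gold ≈ 1.087

Break-even investment rate: n + g + δ = 0.022 + 0.019 + 0.051 = 0.092.
At the golden rule the marginal product of capital equals n+g+δ: 0.27·k^(0.27−1) = 0.092. Solving, k_gold = (0.27/0.092)^(1/0.73) ≈ 4.3703.
y_gold = 4.3703^0.27 ≈ 1.4892; c_gold = y_gold − 0.092·k_gold ≈ 1.0871.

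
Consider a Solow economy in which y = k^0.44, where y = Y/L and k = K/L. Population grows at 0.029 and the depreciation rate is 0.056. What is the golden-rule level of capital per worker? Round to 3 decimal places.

Capital per worker breaks even when investment replaces (n + δ)·k; here n + δ = 0.085.
Golden rule sets MPK = n+δ: 0.44·k^(0.44−1) = 0.085, so k_gold = (0.44/0.085)^(1/0.56) ≈ 18.8391.

k_gold ≈ 18.839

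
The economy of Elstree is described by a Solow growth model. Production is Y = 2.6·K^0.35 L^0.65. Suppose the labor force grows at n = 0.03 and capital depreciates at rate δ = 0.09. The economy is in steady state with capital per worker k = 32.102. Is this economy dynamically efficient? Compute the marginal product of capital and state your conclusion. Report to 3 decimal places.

dynamically inefficient; MPK ≈ 0.095

The effective depreciation rate is n + δ = 0.03 + 0.09 = 0.12.
MPK = 0.35·2.6·k^(0.35−1) = 0.35·2.6·32.102^(-0.65) ≈ 0.0955.
MPK < 0.12, so the economy is dynamically inefficient (over-saving).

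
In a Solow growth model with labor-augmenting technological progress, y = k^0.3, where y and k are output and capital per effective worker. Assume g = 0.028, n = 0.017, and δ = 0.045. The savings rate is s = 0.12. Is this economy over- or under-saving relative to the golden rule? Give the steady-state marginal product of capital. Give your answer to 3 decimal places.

The effective depreciation rate is n + g + δ = 0.017 + 0.028 + 0.045 = 0.09.
Steady-state k*: s·k^0.3 = 0.09·k gives k* = (0.12/0.09)^(1/0.7) ≈ 1.5083.
MPK = 0.3·1.5083^(-0.7) ≈ 0.2250.
MPK > n+g+δ = 0.09, so the economy is dynamically efficient (under-saving).

under-saving; MPK ≈ 0.225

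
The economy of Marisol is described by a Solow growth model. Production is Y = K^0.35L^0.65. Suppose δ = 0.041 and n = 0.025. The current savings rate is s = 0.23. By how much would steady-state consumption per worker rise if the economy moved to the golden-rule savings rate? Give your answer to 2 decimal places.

The effective depreciation rate is n + δ = 0.025 + 0.041 = 0.066.
Current steady state (s = 0.23): k* = (0.23/0.066)^(1/0.65) ≈ 6.8254, y* = 6.8254^0.35 ≈ 1.9586, c* = (1−0.23)·1.9586 ≈ 1.5081.
Setting f'(k) = n+δ gives 0.35·k^(0.35−1) = 0.066, hence k_gold = (0.35/0.066)^(1/0.65) ≈ 13.0212.
y_gold = 13.0212^0.35 ≈ 2.4554, c_gold = y_gold − 0.066·k_gold ≈ 1.5960.
Gain: Δc = 1.5960 − 1.5081 ≈ 0.0879.

Δc ≈ 0.09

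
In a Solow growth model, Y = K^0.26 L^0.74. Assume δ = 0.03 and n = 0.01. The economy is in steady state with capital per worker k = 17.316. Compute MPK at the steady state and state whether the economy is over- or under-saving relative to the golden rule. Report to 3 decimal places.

The effective depreciation rate is n + δ = 0.01 + 0.03 = 0.04.
MPK = 0.26·k^(0.26−1) = 0.26·17.316^(-0.74) ≈ 0.0315.
MPK < 0.04, so the economy is dynamically inefficient (over-saving).

over-saving; MPK ≈ 0.032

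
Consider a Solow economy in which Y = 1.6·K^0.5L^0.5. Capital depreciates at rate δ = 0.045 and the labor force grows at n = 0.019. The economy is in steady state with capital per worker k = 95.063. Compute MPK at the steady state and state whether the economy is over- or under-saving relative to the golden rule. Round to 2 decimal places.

Capital per worker breaks even when investment replaces (n + δ)·k; here n + δ = 0.064.
MPK = 0.5·1.6·k^(0.5−1) = 0.5·1.6·95.063^(-0.5) ≈ 0.0821.
MPK > 0.064, so the economy is dynamically efficient (under-saving).

under-saving; MPK ≈ 0.08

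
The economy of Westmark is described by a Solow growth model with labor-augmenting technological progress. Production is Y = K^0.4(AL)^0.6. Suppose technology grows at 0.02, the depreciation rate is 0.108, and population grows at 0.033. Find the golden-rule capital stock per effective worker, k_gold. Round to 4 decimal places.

The effective depreciation rate is n + g + δ = 0.033 + 0.02 + 0.108 = 0.161.
Golden rule sets MPK = n+g+δ: 0.4·k^(0.4−1) = 0.161, so k_gold = (0.4/0.161)^(1/0.6) ≈ 4.5575.

k_gold ≈ 4.5575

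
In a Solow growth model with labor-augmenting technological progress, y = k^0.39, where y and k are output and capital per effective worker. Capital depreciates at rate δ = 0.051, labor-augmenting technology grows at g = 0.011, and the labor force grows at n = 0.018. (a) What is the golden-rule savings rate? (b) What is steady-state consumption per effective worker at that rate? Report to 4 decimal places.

(a) s_gold = 0.3900; (b) c_gold ≈ 1.6795

Capital per effective worker breaks even when investment replaces (n + g + δ)·k; here n + g + δ = 0.08.
For Cobb-Douglas, s_gold equals capital's share: s_gold = 0.39.
Maximizing c = f(k) − (n+g+δ)·k gives f'(k) = n+g+δ, i.e. 0.39·k^(0.39−1) = 0.08, so k_gold = (0.39/0.08)^(1/0.61) ≈ 13.4223.
y_gold = 13.4223^0.39 ≈ 2.7533; c_gold = (1−0.39)·y_gold ≈ 1.6795.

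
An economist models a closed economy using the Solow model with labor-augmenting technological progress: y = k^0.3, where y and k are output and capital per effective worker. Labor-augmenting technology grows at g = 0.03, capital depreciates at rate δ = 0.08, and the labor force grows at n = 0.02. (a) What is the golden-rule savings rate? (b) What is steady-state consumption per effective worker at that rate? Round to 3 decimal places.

Break-even investment rate: n + g + δ = 0.02 + 0.03 + 0.08 = 0.13.
For Cobb-Douglas, s_gold equals capital's share: s_gold = 0.3.
Maximizing c = f(k) − (n+g+δ)·k gives f'(k) = n+g+δ, i.e. 0.3·k^(0.3−1) = 0.13, so k_gold = (0.3/0.13)^(1/0.7) ≈ 3.3024.
y_gold = 3.3024^0.3 ≈ 1.4310; c_gold = (1−0.3)·y_gold ≈ 1.0017.

(a) s_gold = 0.300; (b) c_gold ≈ 1.002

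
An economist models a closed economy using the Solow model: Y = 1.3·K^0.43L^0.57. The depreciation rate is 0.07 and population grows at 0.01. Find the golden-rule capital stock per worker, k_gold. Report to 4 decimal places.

k_gold ≈ 30.2877

Break-even investment rate: n + δ = 0.01 + 0.07 = 0.08.
At the golden rule the marginal product of capital equals n+δ: 0.43·1.3·k^(0.43−1) = 0.08. Solving, k_gold = (0.43·1.3/0.08)^(1/0.57) ≈ 30.2877.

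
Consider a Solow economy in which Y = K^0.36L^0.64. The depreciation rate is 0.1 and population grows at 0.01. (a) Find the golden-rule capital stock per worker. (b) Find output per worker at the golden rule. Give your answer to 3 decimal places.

n + δ = 0.01 + 0.1 = 0.11.
Setting f'(k) = n+δ gives 0.36·k^(0.36−1) = 0.11, hence k_gold = (0.36/0.11)^(1/0.64) ≈ 6.3760.
y_gold = 6.3760^0.36 ≈ 1.9482.

(a) k_gold ≈ 6.376; (b) y_gold ≈ 1.948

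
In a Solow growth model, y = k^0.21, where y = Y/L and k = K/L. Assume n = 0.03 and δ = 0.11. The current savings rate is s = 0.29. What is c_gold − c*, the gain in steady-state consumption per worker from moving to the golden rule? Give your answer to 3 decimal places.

The effective depreciation rate is n + δ = 0.03 + 0.11 = 0.14.
Current steady state (s = 0.29): k* = (0.29/0.14)^(1/0.79) ≈ 2.5139, y* = 2.5139^0.21 ≈ 1.2136, c* = (1−0.29)·1.2136 ≈ 0.8616.
Golden rule sets MPK = n+δ: 0.21·k^(0.21−1) = 0.14, so k_gold = (0.21/0.14)^(1/0.79) ≈ 1.6707.
y_gold = 1.6707^0.21 ≈ 1.1138, c_gold = y_gold − 0.14·k_gold ≈ 0.8799.
Gain: Δc = 0.8799 − 0.8616 ≈ 0.0183.

Δc ≈ 0.018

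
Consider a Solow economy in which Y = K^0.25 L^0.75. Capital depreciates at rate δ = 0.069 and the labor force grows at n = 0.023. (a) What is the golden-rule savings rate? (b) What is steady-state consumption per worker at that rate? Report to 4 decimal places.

(a) s_gold = 0.2500; (b) c_gold ≈ 1.0466

n + δ = 0.023 + 0.069 = 0.092.
For Cobb-Douglas, s_gold equals capital's share: s_gold = 0.25.
Maximizing c = f(k) − (n+δ)·k gives f'(k) = n+δ, i.e. 0.25·k^(0.25−1) = 0.092, so k_gold = (0.25/0.092)^(1/0.75) ≈ 3.7920.
y_gold = 3.7920^0.25 ≈ 1.3955; c_gold = (1−0.25)·y_gold ≈ 1.0466.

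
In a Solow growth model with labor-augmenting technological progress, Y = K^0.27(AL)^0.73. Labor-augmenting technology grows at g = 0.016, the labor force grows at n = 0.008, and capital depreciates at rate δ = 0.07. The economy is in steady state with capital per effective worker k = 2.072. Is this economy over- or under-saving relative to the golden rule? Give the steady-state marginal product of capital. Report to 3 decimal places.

Break-even investment rate: n + g + δ = 0.008 + 0.016 + 0.07 = 0.094.
MPK = 0.27·k^(0.27−1) = 0.27·2.072^(-0.73) ≈ 0.1586.
MPK > 0.094, so the economy is dynamically efficient (under-saving).

under-saving; MPK ≈ 0.159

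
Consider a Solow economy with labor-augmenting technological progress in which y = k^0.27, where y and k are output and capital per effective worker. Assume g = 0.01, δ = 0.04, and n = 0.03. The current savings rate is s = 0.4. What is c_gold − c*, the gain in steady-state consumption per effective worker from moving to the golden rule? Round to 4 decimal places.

Δc ≈ 0.0566

The effective depreciation rate is n + g + δ = 0.03 + 0.01 + 0.04 = 0.08.
Current steady state (s = 0.4): k* = (0.4/0.08)^(1/0.73) ≈ 9.0676, y* = 9.0676^0.27 ≈ 1.8135, c* = (1−0.4)·1.8135 ≈ 1.0881.
At the golden rule the marginal product of capital equals n+g+δ: 0.27·k^(0.27−1) = 0.08. Solving, k_gold = (0.27/0.08)^(1/0.73) ≈ 5.2925.
y_gold = 5.2925^0.27 ≈ 1.5682, c_gold = y_gold − 0.08·k_gold ≈ 1.1448.
Gain: Δc = 1.1448 − 1.0881 ≈ 0.0566.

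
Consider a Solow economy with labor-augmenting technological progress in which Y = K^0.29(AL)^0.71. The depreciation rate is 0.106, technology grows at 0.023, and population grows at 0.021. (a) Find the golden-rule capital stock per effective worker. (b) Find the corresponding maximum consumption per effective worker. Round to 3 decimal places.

n + g + δ = 0.021 + 0.023 + 0.106 = 0.15.
Maximizing c = f(k) − (n+g+δ)·k gives f'(k) = n+g+δ, i.e. 0.29·k^(0.29−1) = 0.15, so k_gold = (0.29/0.15)^(1/0.71) ≈ 2.5307.
y_gold = 2.5307^0.29 ≈ 1.3090; c_gold = y_gold − 0.15·k_gold ≈ 0.9294.

(a) k_gold ≈ 2.531; (b) c_gold ≈ 0.929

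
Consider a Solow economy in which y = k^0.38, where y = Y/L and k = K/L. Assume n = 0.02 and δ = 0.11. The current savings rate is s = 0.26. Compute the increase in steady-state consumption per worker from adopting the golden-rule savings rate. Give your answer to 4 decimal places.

Δc ≈ 0.0648

Capital per worker breaks even when investment replaces (n + δ)·k; here n + δ = 0.13.
Current steady state (s = 0.26): k* = (0.26/0.13)^(1/0.62) ≈ 3.0587, y* = 3.0587^0.38 ≈ 1.5293, c* = (1−0.26)·1.5293 ≈ 1.1317.
Setting f'(k) = n+δ gives 0.38·k^(0.38−1) = 0.13, hence k_gold = (0.38/0.13)^(1/0.62) ≈ 5.6410.
y_gold = 5.6410^0.38 ≈ 1.9298, c_gold = y_gold − 0.13·k_gold ≈ 1.1965.
Gain: Δc = 1.1965 − 1.1317 ≈ 0.0648.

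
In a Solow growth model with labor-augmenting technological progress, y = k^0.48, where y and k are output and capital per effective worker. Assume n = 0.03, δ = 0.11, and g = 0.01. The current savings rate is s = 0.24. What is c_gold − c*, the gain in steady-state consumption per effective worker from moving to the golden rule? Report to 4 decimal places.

Δc ≈ 0.3488

The effective depreciation rate is n + g + δ = 0.03 + 0.01 + 0.11 = 0.15.
Current steady state (s = 0.24): k* = (0.24/0.15)^(1/0.52) ≈ 2.4691, y* = 2.4691^0.48 ≈ 1.5432, c* = (1−0.24)·1.5432 ≈ 1.1728.
Maximizing c = f(k) − (n+g+δ)·k gives f'(k) = n+g+δ, i.e. 0.48·k^(0.48−1) = 0.15, so k_gold = (0.48/0.15)^(1/0.52) ≈ 9.3636.
y_gold = 9.3636^0.48 ≈ 2.9261, c_gold = y_gold − 0.15·k_gold ≈ 1.5216.
Gain: Δc = 1.5216 − 1.1728 ≈ 0.3488.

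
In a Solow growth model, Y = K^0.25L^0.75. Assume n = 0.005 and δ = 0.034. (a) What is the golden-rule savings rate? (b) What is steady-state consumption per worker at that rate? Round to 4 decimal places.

(a) s_gold = 0.2500; (b) c_gold ≈ 1.3932

n + δ = 0.005 + 0.034 = 0.039.
For Cobb-Douglas, s_gold equals capital's share: s_gold = 0.25.
Setting f'(k) = n+δ gives 0.25·k^(0.25−1) = 0.039, hence k_gold = (0.25/0.039)^(1/0.75) ≈ 11.9079.
y_gold = 11.9079^0.25 ≈ 1.8576; c_gold = (1−0.25)·y_gold ≈ 1.3932.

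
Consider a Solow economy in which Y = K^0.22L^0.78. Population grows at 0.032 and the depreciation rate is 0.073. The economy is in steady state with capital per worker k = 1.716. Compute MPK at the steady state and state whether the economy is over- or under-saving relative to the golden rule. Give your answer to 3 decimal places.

n + δ = 0.032 + 0.073 = 0.105.
MPK = 0.22·k^(0.22−1) = 0.22·1.716^(-0.78) ≈ 0.1444.
MPK > 0.105, so the economy is dynamically efficient (under-saving).

under-saving; MPK ≈ 0.144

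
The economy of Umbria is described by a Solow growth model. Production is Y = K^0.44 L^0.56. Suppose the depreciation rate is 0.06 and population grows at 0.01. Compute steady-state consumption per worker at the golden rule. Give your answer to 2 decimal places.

c_gold ≈ 2.37

Break-even investment rate: n + δ = 0.01 + 0.06 = 0.07.
Golden rule sets MPK = n+δ: 0.44·k^(0.44−1) = 0.07, so k_gold = (0.44/0.07)^(1/0.56) ≈ 26.6461.
y_gold = 26.6461^0.44 ≈ 4.2391.
c_gold = y_gold − (n+δ)·k_gold = 4.2391 − 0.07·26.6461 ≈ 2.3739.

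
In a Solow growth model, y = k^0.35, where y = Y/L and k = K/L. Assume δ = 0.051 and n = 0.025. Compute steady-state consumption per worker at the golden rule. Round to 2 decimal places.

c_gold ≈ 1.48

n + δ = 0.025 + 0.051 = 0.076.
Setting f'(k) = n+δ gives 0.35·k^(0.35−1) = 0.076, hence k_gold = (0.35/0.076)^(1/0.65) ≈ 10.4807.
y_gold = 10.4807^0.35 ≈ 2.2758.
c_gold = y_gold − (n+δ)·k_gold = 2.2758 − 0.076·10.4807 ≈ 1.4793.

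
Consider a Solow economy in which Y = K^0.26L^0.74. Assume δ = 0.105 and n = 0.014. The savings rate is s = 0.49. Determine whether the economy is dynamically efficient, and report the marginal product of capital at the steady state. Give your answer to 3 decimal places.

Break-even investment rate: n + δ = 0.014 + 0.105 = 0.119.
Steady-state k*: s·k^0.26 = 0.119·k gives k* = (0.49/0.119)^(1/0.74) ≈ 6.7703.
MPK = 0.26·6.7703^(-0.74) ≈ 0.0631.
MPK < n+δ = 0.119, so the economy is dynamically inefficient (over-saving).

dynamically inefficient; MPK ≈ 0.063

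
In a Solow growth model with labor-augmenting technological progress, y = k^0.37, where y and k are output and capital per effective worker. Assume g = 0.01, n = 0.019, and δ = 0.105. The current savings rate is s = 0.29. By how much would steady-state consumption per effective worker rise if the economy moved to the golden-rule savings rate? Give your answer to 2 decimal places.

Δc ≈ 0.03

Break-even investment rate: n + g + δ = 0.019 + 0.01 + 0.105 = 0.134.
Current steady state (s = 0.29): k* = (0.29/0.134)^(1/0.63) ≈ 3.4057, y* = 3.4057^0.37 ≈ 1.5737, c* = (1−0.29)·1.5737 ≈ 1.1173.
Maximizing c = f(k) − (n+g+δ)·k gives f'(k) = n+g+δ, i.e. 0.37·k^(0.37−1) = 0.134, so k_gold = (0.37/0.134)^(1/0.63) ≈ 5.0136.
y_gold = 5.0136^0.37 ≈ 1.8158, c_gold = y_gold − 0.134·k_gold ≈ 1.1439.
Gain: Δc = 1.1439 − 1.1173 ≈ 0.0266.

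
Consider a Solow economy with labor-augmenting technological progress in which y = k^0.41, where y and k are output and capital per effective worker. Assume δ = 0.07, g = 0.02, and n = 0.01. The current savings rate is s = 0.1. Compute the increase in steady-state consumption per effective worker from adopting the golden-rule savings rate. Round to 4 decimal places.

Δc ≈ 0.6728

The effective depreciation rate is n + g + δ = 0.01 + 0.02 + 0.07 = 0.1.
Current steady state (s = 0.1): k* = (0.1/0.1)^(1/0.59) ≈ 1.0000, y* = 1.0000^0.41 ≈ 1.0000, c* = (1−0.1)·1.0000 ≈ 0.9000.
Setting f'(k) = n+g+δ gives 0.41·k^(0.41−1) = 0.1, hence k_gold = (0.41/0.1)^(1/0.59) ≈ 10.9299.
y_gold = 10.9299^0.41 ≈ 2.6658, c_gold = y_gold − 0.1·k_gold ≈ 1.5728.
Gain: Δc = 1.5728 − 0.9000 ≈ 0.6728.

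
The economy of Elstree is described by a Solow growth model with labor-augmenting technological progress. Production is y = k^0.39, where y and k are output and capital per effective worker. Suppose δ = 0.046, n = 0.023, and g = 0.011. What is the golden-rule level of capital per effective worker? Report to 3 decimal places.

n + g + δ = 0.023 + 0.011 + 0.046 = 0.08.
Maximizing c = f(k) − (n+g+δ)·k gives f'(k) = n+g+δ, i.e. 0.39·k^(0.39−1) = 0.08, so k_gold = (0.39/0.08)^(1/0.61) ≈ 13.4223.

k_gold ≈ 13.422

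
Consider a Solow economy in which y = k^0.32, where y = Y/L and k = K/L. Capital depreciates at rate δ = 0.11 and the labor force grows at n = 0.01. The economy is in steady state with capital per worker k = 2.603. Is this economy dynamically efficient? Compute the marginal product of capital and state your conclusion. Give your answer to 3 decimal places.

dynamically efficient; MPK ≈ 0.167

Capital per worker breaks even when investment replaces (n + δ)·k; here n + δ = 0.12.
MPK = 0.32·k^(0.32−1) = 0.32·2.603^(-0.68) ≈ 0.1670.
MPK > 0.12, so the economy is dynamically efficient (under-saving).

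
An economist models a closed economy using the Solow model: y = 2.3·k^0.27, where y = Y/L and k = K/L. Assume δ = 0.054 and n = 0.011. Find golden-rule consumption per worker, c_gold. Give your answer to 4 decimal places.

c_gold ≈ 3.8689

The effective depreciation rate is n + δ = 0.011 + 0.054 = 0.065.
Setting f'(k) = n+δ gives 0.27·2.3·k^(0.27−1) = 0.065, hence k_gold = (0.27·2.3/0.065)^(1/0.73) ≈ 22.0146.
y_gold = 2.3·22.0146^0.27 ≈ 5.2998.
c_gold = y_gold − (n+δ)·k_gold = 5.2998 − 0.065·22.0146 ≈ 3.8689.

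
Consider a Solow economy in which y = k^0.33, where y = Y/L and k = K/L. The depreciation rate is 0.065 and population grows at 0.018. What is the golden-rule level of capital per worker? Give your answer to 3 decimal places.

k_gold ≈ 7.847

The effective depreciation rate is n + δ = 0.018 + 0.065 = 0.083.
Setting f'(k) = n+δ gives 0.33·k^(0.33−1) = 0.083, hence k_gold = (0.33/0.083)^(1/0.67) ≈ 7.8466.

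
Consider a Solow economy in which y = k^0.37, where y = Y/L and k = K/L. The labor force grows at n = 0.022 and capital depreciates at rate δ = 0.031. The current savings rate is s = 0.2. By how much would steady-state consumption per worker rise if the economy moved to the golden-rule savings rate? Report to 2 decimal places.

Δc ≈ 0.23

The effective depreciation rate is n + δ = 0.022 + 0.031 = 0.053.
Current steady state (s = 0.2): k* = (0.2/0.053)^(1/0.63) ≈ 8.2316, y* = 8.2316^0.37 ≈ 2.1814, c* = (1−0.2)·2.1814 ≈ 1.7451.
Golden rule sets MPK = n+δ: 0.37·k^(0.37−1) = 0.053, so k_gold = (0.37/0.053)^(1/0.63) ≈ 21.8557.
y_gold = 21.8557^0.37 ≈ 3.1307, c_gold = y_gold − 0.053·k_gold ≈ 1.9723.
Gain: Δc = 1.9723 − 1.7451 ≈ 0.2272.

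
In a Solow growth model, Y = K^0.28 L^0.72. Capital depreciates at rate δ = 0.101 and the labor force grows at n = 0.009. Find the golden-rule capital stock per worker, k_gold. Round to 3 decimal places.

k_gold ≈ 3.661

Capital per worker breaks even when investment replaces (n + δ)·k; here n + δ = 0.11.
Golden rule sets MPK = n+δ: 0.28·k^(0.28−1) = 0.11, so k_gold = (0.28/0.11)^(1/0.72) ≈ 3.6607.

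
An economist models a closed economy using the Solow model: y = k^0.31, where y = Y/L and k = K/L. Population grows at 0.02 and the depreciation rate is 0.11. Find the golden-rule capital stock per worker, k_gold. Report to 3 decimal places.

The effective depreciation rate is n + δ = 0.02 + 0.11 = 0.13.
Golden rule sets MPK = n+δ: 0.31·k^(0.31−1) = 0.13, so k_gold = (0.31/0.13)^(1/0.69) ≈ 3.5236.

k_gold ≈ 3.524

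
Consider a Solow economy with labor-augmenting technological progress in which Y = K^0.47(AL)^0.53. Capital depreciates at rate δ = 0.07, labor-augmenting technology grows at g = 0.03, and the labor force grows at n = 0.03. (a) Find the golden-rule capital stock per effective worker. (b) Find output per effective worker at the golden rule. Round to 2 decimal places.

(a) k_gold ≈ 11.30; (b) y_gold ≈ 3.13

Capital per effective worker breaks even when investment replaces (n + g + δ)·k; here n + g + δ = 0.13.
Setting f'(k) = n+g+δ gives 0.47·k^(0.47−1) = 0.13, hence k_gold = (0.47/0.13)^(1/0.53) ≈ 11.3011.
y_gold = 11.3011^0.47 ≈ 3.1258.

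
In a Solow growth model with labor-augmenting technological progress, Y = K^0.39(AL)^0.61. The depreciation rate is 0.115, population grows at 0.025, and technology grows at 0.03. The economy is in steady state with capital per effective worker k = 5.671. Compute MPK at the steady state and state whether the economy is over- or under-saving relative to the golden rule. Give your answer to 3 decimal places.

over-saving; MPK ≈ 0.135

The effective depreciation rate is n + g + δ = 0.025 + 0.03 + 0.115 = 0.17.
MPK = 0.39·k^(0.39−1) = 0.39·5.671^(-0.61) ≈ 0.1353.
MPK < 0.17, so the economy is dynamically inefficient (over-saving).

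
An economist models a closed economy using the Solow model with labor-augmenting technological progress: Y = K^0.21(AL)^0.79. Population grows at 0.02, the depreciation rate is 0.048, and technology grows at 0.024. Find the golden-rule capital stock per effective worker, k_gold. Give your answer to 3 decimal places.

Break-even investment rate: n + g + δ = 0.02 + 0.024 + 0.048 = 0.092.
Golden rule sets MPK = n+g+δ: 0.21·k^(0.21−1) = 0.092, so k_gold = (0.21/0.092)^(1/0.79) ≈ 2.8426.

k_gold ≈ 2.843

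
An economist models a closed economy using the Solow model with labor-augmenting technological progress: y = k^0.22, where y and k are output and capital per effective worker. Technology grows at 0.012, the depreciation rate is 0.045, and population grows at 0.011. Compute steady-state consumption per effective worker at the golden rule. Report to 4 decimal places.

Break-even investment rate: n + g + δ = 0.011 + 0.012 + 0.045 = 0.068.
Golden rule sets MPK = n+g+δ: 0.22·k^(0.22−1) = 0.068, so k_gold = (0.22/0.068)^(1/0.78) ≈ 4.5054.
y_gold = 4.5054^0.22 ≈ 1.3926.
c_gold = y_gold − (n+g+δ)·k_gold = 1.3926 − 0.068·4.5054 ≈ 1.0862.

c_gold ≈ 1.0862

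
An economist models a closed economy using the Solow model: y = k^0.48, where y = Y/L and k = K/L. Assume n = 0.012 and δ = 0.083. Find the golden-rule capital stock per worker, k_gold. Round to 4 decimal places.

The effective depreciation rate is n + δ = 0.012 + 0.083 = 0.095.
Maximizing c = f(k) − (n+δ)·k gives f'(k) = n+δ, i.e. 0.48·k^(0.48−1) = 0.095, so k_gold = (0.48/0.095)^(1/0.52) ≈ 22.5382.

k_gold ≈ 22.5382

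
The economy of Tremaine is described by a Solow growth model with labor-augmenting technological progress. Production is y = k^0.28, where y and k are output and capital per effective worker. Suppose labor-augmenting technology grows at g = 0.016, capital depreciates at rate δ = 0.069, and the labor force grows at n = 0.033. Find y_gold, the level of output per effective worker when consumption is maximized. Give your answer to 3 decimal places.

Break-even investment rate: n + g + δ = 0.033 + 0.016 + 0.069 = 0.118.
Golden rule sets MPK = n+g+δ: 0.28·k^(0.28−1) = 0.118, so k_gold = (0.28/0.118)^(1/0.72) ≈ 3.3206.
Output: y_gold = k_gold^0.28 = 3.3206^0.28 ≈ 1.3994.

y_gold ≈ 1.399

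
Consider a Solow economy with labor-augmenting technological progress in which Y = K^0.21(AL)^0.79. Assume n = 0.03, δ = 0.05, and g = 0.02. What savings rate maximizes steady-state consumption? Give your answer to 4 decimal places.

s_gold = 0.2100

Break-even investment rate: n + g + δ = 0.03 + 0.02 + 0.05 = 0.1.
At the golden rule MPK = n+g+δ, and in any Cobb-Douglas steady state s = (n+g+δ)·k/y = MPK·k/y = capital's share 0.21.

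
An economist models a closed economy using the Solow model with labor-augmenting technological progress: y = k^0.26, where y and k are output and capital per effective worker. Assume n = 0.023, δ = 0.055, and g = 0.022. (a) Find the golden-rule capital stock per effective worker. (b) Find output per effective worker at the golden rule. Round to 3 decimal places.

Break-even investment rate: n + g + δ = 0.023 + 0.022 + 0.055 = 0.1.
At the golden rule the marginal product of capital equals n+g+δ: 0.26·k^(0.26−1) = 0.1. Solving, k_gold = (0.26/0.1)^(1/0.74) ≈ 3.6373.
y_gold = 3.6373^0.26 ≈ 1.3989.

(a) k_gold ≈ 3.637; (b) y_gold ≈ 1.399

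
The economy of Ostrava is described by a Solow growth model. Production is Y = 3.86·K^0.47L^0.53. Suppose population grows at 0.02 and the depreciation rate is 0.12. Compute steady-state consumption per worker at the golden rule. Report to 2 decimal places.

Break-even investment rate: n + δ = 0.02 + 0.12 = 0.14.
Golden rule sets MPK = n+δ: 0.47·3.86·k^(0.47−1) = 0.14, so k_gold = (0.47·3.86/0.14)^(1/0.53) ≈ 125.6505.
y_gold = 3.86·125.6505^0.47 ≈ 37.4278.
c_gold = y_gold − (n+δ)·k_gold = 37.4278 − 0.14·125.6505 ≈ 19.8367.

c_gold ≈ 19.84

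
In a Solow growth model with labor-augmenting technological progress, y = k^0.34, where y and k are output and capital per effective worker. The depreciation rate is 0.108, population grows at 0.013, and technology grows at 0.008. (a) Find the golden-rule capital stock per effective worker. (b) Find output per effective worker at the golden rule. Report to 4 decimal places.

(a) k_gold ≈ 4.3422; (b) y_gold ≈ 1.6475

Capital per effective worker breaks even when investment replaces (n + g + δ)·k; here n + g + δ = 0.129.
Maximizing c = f(k) − (n+g+δ)·k gives f'(k) = n+g+δ, i.e. 0.34·k^(0.34−1) = 0.129, so k_gold = (0.34/0.129)^(1/0.66) ≈ 4.3422.
y_gold = 4.3422^0.34 ≈ 1.6475.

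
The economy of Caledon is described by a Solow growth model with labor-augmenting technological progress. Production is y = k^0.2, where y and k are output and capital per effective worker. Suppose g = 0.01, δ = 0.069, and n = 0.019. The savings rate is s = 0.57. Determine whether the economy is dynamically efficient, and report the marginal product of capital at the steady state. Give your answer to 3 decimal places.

dynamically inefficient; MPK ≈ 0.034

The effective depreciation rate is n + g + δ = 0.019 + 0.01 + 0.069 = 0.098.
Steady-state k*: s·k^0.2 = 0.098·k gives k* = (0.57/0.098)^(1/0.8) ≈ 9.0326.
MPK = 0.2·9.0326^(-0.8) ≈ 0.0344.
MPK < n+g+δ = 0.098, so the economy is dynamically inefficient (over-saving).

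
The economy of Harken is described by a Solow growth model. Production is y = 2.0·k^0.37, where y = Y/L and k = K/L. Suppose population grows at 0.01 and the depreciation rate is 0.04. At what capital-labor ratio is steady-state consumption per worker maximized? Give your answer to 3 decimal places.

Break-even investment rate: n + δ = 0.01 + 0.04 = 0.05.
At the golden rule the marginal product of capital equals n+δ: 0.37·2.0·k^(0.37−1) = 0.05. Solving, k_gold = (0.37·2.0/0.05)^(1/0.63) ≈ 72.0374.

k_gold ≈ 72.037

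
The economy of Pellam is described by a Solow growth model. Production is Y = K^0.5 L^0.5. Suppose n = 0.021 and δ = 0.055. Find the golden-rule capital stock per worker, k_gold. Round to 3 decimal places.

The effective depreciation rate is n + δ = 0.021 + 0.055 = 0.076.
Golden rule sets MPK = n+δ: 0.5·k^(0.5−1) = 0.076, so k_gold = (0.5/0.076)^(1/0.5) ≈ 43.2825.

k_gold ≈ 43.283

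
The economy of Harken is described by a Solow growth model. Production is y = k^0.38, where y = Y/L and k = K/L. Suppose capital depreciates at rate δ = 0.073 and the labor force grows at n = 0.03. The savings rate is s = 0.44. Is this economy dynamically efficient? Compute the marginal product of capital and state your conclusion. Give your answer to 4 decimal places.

n + δ = 0.03 + 0.073 = 0.103.
Steady-state k*: s·k^0.38 = 0.103·k gives k* = (0.44/0.103)^(1/0.62) ≈ 10.4021.
MPK = 0.38·10.4021^(-0.62) ≈ 0.0890.
MPK < n+δ = 0.103, so the economy is dynamically inefficient (over-saving).

dynamically inefficient; MPK ≈ 0.0890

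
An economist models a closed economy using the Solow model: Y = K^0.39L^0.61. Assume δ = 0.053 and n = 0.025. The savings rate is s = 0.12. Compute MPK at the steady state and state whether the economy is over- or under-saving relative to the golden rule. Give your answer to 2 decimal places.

under-saving; MPK ≈ 0.25

n + δ = 0.025 + 0.053 = 0.078.
Steady-state k*: s·k^0.39 = 0.078·k gives k* = (0.12/0.078)^(1/0.61) ≈ 2.0263.
MPK = 0.39·2.0263^(-0.61) ≈ 0.2535.
MPK > n+δ = 0.078, so the economy is dynamically efficient (under-saving).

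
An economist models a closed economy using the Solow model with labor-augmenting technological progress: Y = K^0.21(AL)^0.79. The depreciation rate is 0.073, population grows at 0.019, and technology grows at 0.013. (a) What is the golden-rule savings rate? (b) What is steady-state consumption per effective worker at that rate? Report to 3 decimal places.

(a) s_gold = 0.210; (b) c_gold ≈ 0.950

Break-even investment rate: n + g + δ = 0.019 + 0.013 + 0.073 = 0.105.
For Cobb-Douglas, s_gold equals capital's share: s_gold = 0.21.
Golden rule sets MPK = n+g+δ: 0.21·k^(0.21−1) = 0.105, so k_gold = (0.21/0.105)^(1/0.79) ≈ 2.4046.
y_gold = 2.4046^0.21 ≈ 1.2023; c_gold = (1−0.21)·y_gold ≈ 0.9498.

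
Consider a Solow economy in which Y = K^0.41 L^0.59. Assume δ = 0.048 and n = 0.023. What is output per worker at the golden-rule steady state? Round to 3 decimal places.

y_gold ≈ 3.382

Break-even investment rate: n + δ = 0.023 + 0.048 = 0.071.
Maximizing c = f(k) − (n+δ)·k gives f'(k) = n+δ, i.e. 0.41·k^(0.41−1) = 0.071, so k_gold = (0.41/0.071)^(1/0.59) ≈ 19.5309.
Output: y_gold = k_gold^0.41 = 19.5309^0.41 ≈ 3.3822.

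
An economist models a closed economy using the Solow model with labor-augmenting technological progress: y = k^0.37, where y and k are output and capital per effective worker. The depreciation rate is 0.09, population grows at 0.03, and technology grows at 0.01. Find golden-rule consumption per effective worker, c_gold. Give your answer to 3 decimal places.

Break-even investment rate: n + g + δ = 0.03 + 0.01 + 0.09 = 0.13.
Setting f'(k) = n+g+δ gives 0.37·k^(0.37−1) = 0.13, hence k_gold = (0.37/0.13)^(1/0.63) ≈ 5.2607.
y_gold = 5.2607^0.37 ≈ 1.8484.
c_gold = y_gold − (n+g+δ)·k_gold = 1.8484 − 0.13·5.2607 ≈ 1.1645.

c_gold ≈ 1.164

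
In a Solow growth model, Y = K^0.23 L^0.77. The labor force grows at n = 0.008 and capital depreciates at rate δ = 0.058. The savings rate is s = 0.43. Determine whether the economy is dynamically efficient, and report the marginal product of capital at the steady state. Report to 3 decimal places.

dynamically inefficient; MPK ≈ 0.035

n + δ = 0.008 + 0.058 = 0.066.
Steady-state k*: s·k^0.23 = 0.066·k gives k* = (0.43/0.066)^(1/0.77) ≈ 11.4037.
MPK = 0.23·11.4037^(-0.77) ≈ 0.0353.
MPK < n+δ = 0.066, so the economy is dynamically inefficient (over-saving).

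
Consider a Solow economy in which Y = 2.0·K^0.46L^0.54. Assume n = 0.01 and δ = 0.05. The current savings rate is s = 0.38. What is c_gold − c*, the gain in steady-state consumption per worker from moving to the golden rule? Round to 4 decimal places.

Capital per worker breaks even when investment replaces (n + δ)·k; here n + δ = 0.06.
Current steady state (s = 0.38): k* = (0.38·2.0/0.06)^(1/0.54) ≈ 110.1456, y* = 2.0·110.1456^0.46 ≈ 17.3914, c* = (1−0.38)·17.3914 ≈ 10.7827.
Golden rule sets MPK = n+δ: 0.46·2.0·k^(0.46−1) = 0.06, so k_gold = (0.46·2.0/0.06)^(1/0.54) ≈ 156.9001.
y_gold = 2.0·156.9001^0.46 ≈ 20.4652, c_gold = y_gold − 0.06·k_gold ≈ 11.0512.
Gain: Δc = 11.0512 − 10.7827 ≈ 0.2685.

Δc ≈ 0.2685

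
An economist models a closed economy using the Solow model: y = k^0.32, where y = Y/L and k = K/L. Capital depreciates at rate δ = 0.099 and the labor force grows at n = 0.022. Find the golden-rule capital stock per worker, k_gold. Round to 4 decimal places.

Capital per worker breaks even when investment replaces (n + δ)·k; here n + δ = 0.121.
Maximizing c = f(k) − (n+δ)·k gives f'(k) = n+δ, i.e. 0.32·k^(0.32−1) = 0.121, so k_gold = (0.32/0.121)^(1/0.68) ≈ 4.1795.

k_gold ≈ 4.1795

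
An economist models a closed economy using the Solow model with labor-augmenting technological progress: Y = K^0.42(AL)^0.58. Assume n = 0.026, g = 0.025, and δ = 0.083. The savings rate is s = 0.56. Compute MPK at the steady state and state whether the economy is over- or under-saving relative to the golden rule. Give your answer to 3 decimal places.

The effective depreciation rate is n + g + δ = 0.026 + 0.025 + 0.083 = 0.134.
Steady-state k*: s·k^0.42 = 0.134·k gives k* = (0.56/0.134)^(1/0.58) ≈ 11.7715.
MPK = 0.42·11.7715^(-0.58) ≈ 0.1005.
MPK < n+g+δ = 0.134, so the economy is dynamically inefficient (over-saving).

over-saving; MPK ≈ 0.100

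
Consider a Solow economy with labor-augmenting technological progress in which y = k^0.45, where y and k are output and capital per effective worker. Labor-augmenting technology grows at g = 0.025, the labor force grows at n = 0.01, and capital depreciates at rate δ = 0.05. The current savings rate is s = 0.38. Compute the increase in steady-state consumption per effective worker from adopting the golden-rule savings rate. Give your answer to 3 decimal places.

n + g + δ = 0.01 + 0.025 + 0.05 = 0.085.
Current steady state (s = 0.38): k* = (0.38/0.085)^(1/0.55) ≈ 15.2223, y* = 15.2223^0.45 ≈ 3.4050, c* = (1−0.38)·3.4050 ≈ 2.1111.
Golden rule sets MPK = n+g+δ: 0.45·k^(0.45−1) = 0.085, so k_gold = (0.45/0.085)^(1/0.55) ≈ 20.7009.
y_gold = 20.7009^0.45 ≈ 3.9102, c_gold = y_gold − 0.085·k_gold ≈ 2.1506.
Gain: Δc = 2.1506 − 2.1111 ≈ 0.0395.

Δc ≈ 0.039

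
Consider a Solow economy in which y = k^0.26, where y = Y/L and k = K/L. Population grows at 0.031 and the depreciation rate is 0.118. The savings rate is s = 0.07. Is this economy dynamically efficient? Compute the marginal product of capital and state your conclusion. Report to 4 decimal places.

dynamically efficient; MPK ≈ 0.5534

Capital per worker breaks even when investment replaces (n + δ)·k; here n + δ = 0.149.
Steady-state k*: s·k^0.26 = 0.149·k gives k* = (0.07/0.149)^(1/0.74) ≈ 0.3603.
MPK = 0.26·0.3603^(-0.74) ≈ 0.5534.
MPK > n+δ = 0.149, so the economy is dynamically efficient (under-saving).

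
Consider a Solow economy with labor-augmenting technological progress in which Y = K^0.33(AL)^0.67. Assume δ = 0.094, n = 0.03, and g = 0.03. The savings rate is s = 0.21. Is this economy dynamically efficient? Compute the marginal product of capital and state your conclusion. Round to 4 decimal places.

dynamically efficient; MPK ≈ 0.2420

n + g + δ = 0.03 + 0.03 + 0.094 = 0.154.
Steady-state k*: s·k^0.33 = 0.154·k gives k* = (0.21/0.154)^(1/0.67) ≈ 1.5887.
MPK = 0.33·1.5887^(-0.67) ≈ 0.2420.
MPK > n+g+δ = 0.154, so the economy is dynamically efficient (under-saving).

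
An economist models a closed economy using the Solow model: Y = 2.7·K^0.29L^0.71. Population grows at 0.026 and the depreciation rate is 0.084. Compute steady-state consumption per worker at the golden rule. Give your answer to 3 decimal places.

c_gold ≈ 4.273

n + δ = 0.026 + 0.084 = 0.11.
At the golden rule the marginal product of capital equals n+δ: 0.29·2.7·k^(0.29−1) = 0.11. Solving, k_gold = (0.29·2.7/0.11)^(1/0.71) ≈ 15.8679.
y_gold = 2.7·15.8679^0.29 ≈ 6.0189.
c_gold = y_gold − (n+δ)·k_gold = 6.0189 − 0.11·15.8679 ≈ 4.2734.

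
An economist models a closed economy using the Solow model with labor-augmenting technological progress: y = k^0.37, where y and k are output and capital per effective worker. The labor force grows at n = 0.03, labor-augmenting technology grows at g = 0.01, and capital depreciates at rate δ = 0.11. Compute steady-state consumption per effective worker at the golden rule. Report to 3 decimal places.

Capital per effective worker breaks even when investment replaces (n + g + δ)·k; here n + g + δ = 0.15.
Golden rule sets MPK = n+g+δ: 0.37·k^(0.37−1) = 0.15, so k_gold = (0.37/0.15)^(1/0.63) ≈ 4.1918.
y_gold = 4.1918^0.37 ≈ 1.6994.
c_gold = y_gold − (n+g+δ)·k_gold = 1.6994 − 0.15·4.1918 ≈ 1.0706.

c_gold ≈ 1.071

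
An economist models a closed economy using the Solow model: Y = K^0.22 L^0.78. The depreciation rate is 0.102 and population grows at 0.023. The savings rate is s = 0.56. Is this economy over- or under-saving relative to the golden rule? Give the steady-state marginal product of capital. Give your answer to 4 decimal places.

over-saving; MPK ≈ 0.0491

n + δ = 0.023 + 0.102 = 0.125.
Steady-state k*: s·k^0.22 = 0.125·k gives k* = (0.56/0.125)^(1/0.78) ≈ 6.8387.
MPK = 0.22·6.8387^(-0.78) ≈ 0.0491.
MPK < n+δ = 0.125, so the economy is dynamically inefficient (over-saving).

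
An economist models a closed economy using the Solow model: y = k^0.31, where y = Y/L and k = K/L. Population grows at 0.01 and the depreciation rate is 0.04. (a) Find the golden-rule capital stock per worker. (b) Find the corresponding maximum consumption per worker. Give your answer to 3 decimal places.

The effective depreciation rate is n + δ = 0.01 + 0.04 = 0.05.
Golden rule sets MPK = n+δ: 0.31·k^(0.31−1) = 0.05, so k_gold = (0.31/0.05)^(1/0.69) ≈ 14.0732.
y_gold = 14.0732^0.31 ≈ 2.2699; c_gold = y_gold − 0.05·k_gold ≈ 1.5662.

(a) k_gold ≈ 14.073; (b) c_gold ≈ 1.566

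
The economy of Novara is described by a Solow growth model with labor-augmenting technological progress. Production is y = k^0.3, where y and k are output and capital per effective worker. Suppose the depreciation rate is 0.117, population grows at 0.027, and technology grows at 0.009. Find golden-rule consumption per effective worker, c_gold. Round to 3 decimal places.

c_gold ≈ 0.934

Capital per effective worker breaks even when investment replaces (n + g + δ)·k; here n + g + δ = 0.153.
At the golden rule the marginal product of capital equals n+g+δ: 0.3·k^(0.3−1) = 0.153. Solving, k_gold = (0.3/0.153)^(1/0.7) ≈ 2.6167.
y_gold = 2.6167^0.3 ≈ 1.3345.
c_gold = y_gold − (n+g+δ)·k_gold = 1.3345 − 0.153·2.6167 ≈ 0.9342.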